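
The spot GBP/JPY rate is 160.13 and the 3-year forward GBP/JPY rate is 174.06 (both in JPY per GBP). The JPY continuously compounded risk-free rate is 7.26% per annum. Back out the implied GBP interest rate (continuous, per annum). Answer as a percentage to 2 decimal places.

4.48%

F = S·e^((r_JPY − r_GBP)T) ⇒ r_GBP = r_JPY − ln(F/S)/T
ln(174.06/160.13) = 0.083414; /(3) = 0.027805
r_GBP = 0.0726 − 0.027805 = 0.044795
r_GBP = 4.48%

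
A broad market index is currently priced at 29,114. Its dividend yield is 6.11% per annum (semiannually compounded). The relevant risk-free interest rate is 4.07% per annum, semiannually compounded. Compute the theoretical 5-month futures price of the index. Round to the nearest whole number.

F = S · (1+r/2)^(2T) / (1+q/2)^(2T)
= 29114 × 1.016930 / 1.025394 = 29114 × 0.991746
F = 28,874

28,874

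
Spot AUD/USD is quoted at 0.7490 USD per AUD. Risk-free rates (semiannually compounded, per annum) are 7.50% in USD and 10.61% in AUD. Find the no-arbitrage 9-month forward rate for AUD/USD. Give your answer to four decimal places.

By covered interest parity, F = S · (1+r_USD/2)^(2T) / (1+r_AUD/2)^(2T)
= 0.7490 × 1.056774 / 1.080621 = 0.7490 × 0.977932
F = 0.7325 USD per AUD

0.7325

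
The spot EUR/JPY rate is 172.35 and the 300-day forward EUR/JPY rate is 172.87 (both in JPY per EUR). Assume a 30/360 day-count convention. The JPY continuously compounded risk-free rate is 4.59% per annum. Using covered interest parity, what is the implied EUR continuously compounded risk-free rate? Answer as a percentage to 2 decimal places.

4.23%

F = S·e^((r_JPY − r_EUR)T) ⇒ r_EUR = r_JPY − ln(F/S)/T
ln(172.87/172.35) = 0.003013; /(300/360) = 0.003616
r_EUR = 0.0459 − 0.003616 = 0.042284
r_EUR = 4.23%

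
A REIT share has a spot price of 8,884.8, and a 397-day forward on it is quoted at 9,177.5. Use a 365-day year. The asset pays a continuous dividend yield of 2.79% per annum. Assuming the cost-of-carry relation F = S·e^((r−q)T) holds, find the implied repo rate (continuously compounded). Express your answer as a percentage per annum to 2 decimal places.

5.77%

From F = S·e^((r−q)T): (r − q) = ln(F/S)/T
ln(9177.5/8884.8) = ln(1.032944) = 0.032413
(r − q) = 0.032413 / (397/365) = 0.029800
r = ln(F/S)/T + q = 0.029800 + 0.0279 = 0.057700
r = 5.77%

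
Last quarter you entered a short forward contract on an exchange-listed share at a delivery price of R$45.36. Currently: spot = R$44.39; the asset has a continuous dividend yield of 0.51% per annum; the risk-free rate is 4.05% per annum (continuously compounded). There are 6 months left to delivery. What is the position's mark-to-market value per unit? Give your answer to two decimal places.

R$0.17

Current fair forward for the remaining 6 months: F = S·e^((r − q)·T), (r − q) = 0.0405 − 0.0051 = 0.0354
F = 44.39 · e^(0.0354 × 6/12) = 44.39 × 1.017858 = 45.1827
Value of long forward = (F − K)·e^(−rT) = (45.1827 − 45.36) · e^(−0.0405·6/12)
= -0.1773 × 0.979954 = -0.17
Short position value = −(long value) = R$0.17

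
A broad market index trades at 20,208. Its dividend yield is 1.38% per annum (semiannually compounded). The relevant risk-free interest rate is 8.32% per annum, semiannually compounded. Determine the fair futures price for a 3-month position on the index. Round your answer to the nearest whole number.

F = S · (1+r/2)^(2T) / (1+q/2)^(2T)
= 20208 × 1.020588 / 1.003444 = 20208 × 1.017085
F = 20,553

20,553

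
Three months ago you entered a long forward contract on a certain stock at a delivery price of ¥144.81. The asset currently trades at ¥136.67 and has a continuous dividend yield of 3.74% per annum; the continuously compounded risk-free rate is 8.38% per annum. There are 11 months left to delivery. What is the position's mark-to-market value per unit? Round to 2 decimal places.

Current fair forward for the remaining 11 months: F = S·e^((r − q)·T), (r − q) = 0.0838 − 0.0374 = 0.0464
F = 136.67 · e^(0.0464 × 11/12) = 136.67 × 1.043451 = 142.6084
Value of long forward = (F − K)·e^(−rT) = (142.6084 − 144.81) · e^(−0.0838·11/12)
= -2.2016 × 0.926060 = -2.04

-¥2.04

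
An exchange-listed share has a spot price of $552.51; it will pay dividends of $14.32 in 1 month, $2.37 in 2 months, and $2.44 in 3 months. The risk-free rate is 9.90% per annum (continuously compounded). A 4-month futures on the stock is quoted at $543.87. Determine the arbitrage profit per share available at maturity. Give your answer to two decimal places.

$7.63 per share

PV(dividends) I = 14.32·e^(−0.0990·1/12) + 2.37·e^(−0.0990·2/12) + 2.44·e^(−0.0990·3/12) = 18.9139
Fair futures F* = (S − I)·e^(rT) = (552.51 − 18.9139)·e^0.033000 = 533.5961 × 1.033551 = 551.4988
Market $543.87 < fair 551.4988: forward underpriced → reverse cash-and-carry (short the stock, invest proceeds at r, pay the dividends, go long the forward).
Profit at T = |F_mkt − F*| = |543.87 − 551.4988| = $7.63 per share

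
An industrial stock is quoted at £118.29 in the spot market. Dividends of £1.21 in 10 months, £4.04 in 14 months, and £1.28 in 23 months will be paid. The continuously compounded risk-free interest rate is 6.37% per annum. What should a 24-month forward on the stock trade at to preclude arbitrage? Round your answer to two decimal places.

£127.51

PV(dividends) I = 1.21·e^(−0.0637·10/12) + 4.04·e^(−0.0637·14/12) + 1.28·e^(−0.0637·23/12)
I = 1.1474 + 3.7506 + 1.1329 = 6.0309
F = (S − I)·e^(rT) = (118.29 − 6.0309) · e^(0.0637·24/12)
= 112.2591 · e^0.127400 = 112.2591 × 1.135871 = £127.51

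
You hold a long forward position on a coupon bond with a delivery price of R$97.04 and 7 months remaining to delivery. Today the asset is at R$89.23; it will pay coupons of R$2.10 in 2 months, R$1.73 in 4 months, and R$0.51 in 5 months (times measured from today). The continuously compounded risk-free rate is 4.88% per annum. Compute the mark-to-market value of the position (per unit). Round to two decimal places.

-R$9.37

PV(remaining coupons) I = 2.10·e^(−0.0488·2/12) + 1.73·e^(−0.0488·4/12) + 0.51·e^(−0.0488·5/12) = 4.2848
Current forward F = (S − I)·e^(rT) = (89.23 − 4.2848)·e^(0.0488·7/12) = 84.9452 × 1.028876 = 87.3981
Value (long) = (F − K)·e^(−rT) = (87.3981 − 97.04) × 0.971935 = -9.3713
Value = -R$9.37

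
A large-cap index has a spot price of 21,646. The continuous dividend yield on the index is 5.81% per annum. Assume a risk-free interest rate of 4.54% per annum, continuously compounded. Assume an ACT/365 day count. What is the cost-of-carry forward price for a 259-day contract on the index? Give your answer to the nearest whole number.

F = S·e^((r − q)T) = 21646 · e^((0.0454 − 0.0581) × 259/365)
= 21646 · e^-0.009012 = 21646 × 0.991028
F = 21,452

21,452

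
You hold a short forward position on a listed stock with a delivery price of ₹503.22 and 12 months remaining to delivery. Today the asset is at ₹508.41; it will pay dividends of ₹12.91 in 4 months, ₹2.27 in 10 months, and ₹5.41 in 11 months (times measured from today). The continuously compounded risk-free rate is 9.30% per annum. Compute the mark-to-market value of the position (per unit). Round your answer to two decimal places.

-₹30.29

PV(remaining dividends) I = 12.91·e^(−0.0930·4/12) + 2.27·e^(−0.0930·10/12) + 5.41·e^(−0.0930·11/12) = 19.5846
Current forward F = (S − I)·e^(rT) = (508.41 − 19.5846)·e^(0.0930·12/12) = 488.8254 × 1.097462 = 536.4673
Value (long) = (F − K)·e^(−rT) = (536.4673 − 503.22) × 0.911194 = 30.2947
Short position value = −(long value) = -₹30.29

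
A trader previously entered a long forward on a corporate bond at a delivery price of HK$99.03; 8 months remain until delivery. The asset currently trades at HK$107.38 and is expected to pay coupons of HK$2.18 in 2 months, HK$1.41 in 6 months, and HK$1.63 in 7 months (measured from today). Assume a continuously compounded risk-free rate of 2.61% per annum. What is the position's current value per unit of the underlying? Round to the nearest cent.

PV(remaining coupons) I = 2.18·e^(−0.0261·2/12) + 1.41·e^(−0.0261·6/12) + 1.63·e^(−0.0261·7/12) = 5.1676
Current forward F = (S − I)·e^(rT) = (107.38 − 5.1676)·e^(0.0261·8/12) = 102.2124 × 1.017552 = 104.0064
Value (long) = (F − K)·e^(−rT) = (104.0064 − 99.03) × 0.982751 = 4.8906
Value = HK$4.89

HK$4.89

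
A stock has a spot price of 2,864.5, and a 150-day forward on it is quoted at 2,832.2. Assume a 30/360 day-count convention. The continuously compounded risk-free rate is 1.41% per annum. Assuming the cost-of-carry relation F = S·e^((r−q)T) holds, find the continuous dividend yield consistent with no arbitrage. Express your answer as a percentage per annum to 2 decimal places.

4.13%

From F = S·e^((r−q)T): (r − q) = ln(F/S)/T
ln(2832.2/2864.5) = ln(0.988724) = -0.011340
(r − q) = -0.011340 / (150/360) = -0.027216
q = r − ln(F/S)/T = 0.0141 + 0.027216 = 0.041316
q = 4.13%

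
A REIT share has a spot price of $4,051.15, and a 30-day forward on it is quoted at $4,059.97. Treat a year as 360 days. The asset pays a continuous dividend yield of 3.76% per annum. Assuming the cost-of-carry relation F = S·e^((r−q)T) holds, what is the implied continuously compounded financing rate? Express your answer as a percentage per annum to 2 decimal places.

6.37%

From F = S·e^((r−q)T): (r − q) = ln(F/S)/T
ln(4059.97/4051.15) = ln(1.002177) = 0.002175
(r − q) = 0.002175 / (30/360) = 0.026100
r = ln(F/S)/T + q = 0.026100 + 0.0376 = 0.063700
r = 6.37%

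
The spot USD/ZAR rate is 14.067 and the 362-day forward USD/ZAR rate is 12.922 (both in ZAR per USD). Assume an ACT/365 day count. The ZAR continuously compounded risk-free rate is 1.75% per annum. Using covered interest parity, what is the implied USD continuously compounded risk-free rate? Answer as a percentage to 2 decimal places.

10.31%

F = S·e^((r_ZAR − r_USD)T) ⇒ r_USD = r_ZAR − ln(F/S)/T
ln(12.922/14.067) = -0.084900; /(362/365) = -0.085604
r_USD = 0.0175 + 0.085604 = 0.103104
r_USD = 10.31%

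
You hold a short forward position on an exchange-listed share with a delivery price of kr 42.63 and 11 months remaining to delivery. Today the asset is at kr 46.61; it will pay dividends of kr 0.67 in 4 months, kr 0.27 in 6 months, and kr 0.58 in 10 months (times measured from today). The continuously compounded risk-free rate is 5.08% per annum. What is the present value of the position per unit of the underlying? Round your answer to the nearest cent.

-kr 4.44

PV(remaining dividends) I = 0.67·e^(−0.0508·4/12) + 0.27·e^(−0.0508·6/12) + 0.58·e^(−0.0508·10/12) = 1.4779
Current forward F = (S − I)·e^(rT) = (46.61 − 1.4779)·e^(0.0508·11/12) = 45.1321 × 1.047668 = 47.2835
Value (long) = (F − K)·e^(−rT) = (47.2835 − 42.63) × 0.954501 = 4.4418
Short position value = −(long value) = -kr 4.44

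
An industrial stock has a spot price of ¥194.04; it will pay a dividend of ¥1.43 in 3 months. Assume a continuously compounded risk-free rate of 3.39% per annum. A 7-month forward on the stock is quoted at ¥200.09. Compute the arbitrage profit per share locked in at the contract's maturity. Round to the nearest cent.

¥3.62 per share

PV(dividends) I = 1.43·e^(−0.0339·3/12) = 1.4179
Fair forward F* = (S − I)·e^(rT) = (194.04 − 1.4179)·e^0.019775 = 192.6221 × 1.019972 = 196.4691
Market ¥200.09 > fair 196.4691: forward overpriced → cash-and-carry (borrow at r, buy the stock and collect the dividends, short the forward).
Profit at T = |F_mkt − F*| = |200.09 − 196.4691| = ¥3.62 per share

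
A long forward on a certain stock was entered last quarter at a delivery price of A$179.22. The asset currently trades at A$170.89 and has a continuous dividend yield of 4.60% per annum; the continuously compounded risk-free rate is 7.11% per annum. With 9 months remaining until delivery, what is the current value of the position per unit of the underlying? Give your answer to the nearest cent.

Current fair forward for the remaining 9 months: F = S·e^((r − q)·T), (r − q) = 0.0711 − 0.0460 = 0.0251
F = 170.89 · e^(0.0251 × 9/12) = 170.89 × 1.019003 = 174.1374
Value of long forward = (F − K)·e^(−rT) = (174.1374 − 179.22) · e^(−0.0711·9/12)
= -5.0826 × 0.948072 = -4.82

-A$4.82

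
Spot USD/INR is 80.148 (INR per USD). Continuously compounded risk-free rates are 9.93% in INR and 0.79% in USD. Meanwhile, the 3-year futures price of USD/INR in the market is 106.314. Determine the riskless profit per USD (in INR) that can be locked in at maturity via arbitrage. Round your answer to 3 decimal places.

Fair futures: F* = S·e^(carry·T), with carry = (r_INR − r_USD) = 0.0993 − 0.0079 = 0.0914
F* = 80.148 · e^(0.0914 × 3) = 80.148 · e^0.274200 = 80.148 × 1.315478 = 105.4329
Market 106.314 > fair 105.4329: forward overpriced → cash-and-carry (buy spot, short the forward).
At maturity, profit = |F_mkt − F*| = |106.314 − 105.4329| = 0.881 per USD (in INR)

0.881 per USD (in INR)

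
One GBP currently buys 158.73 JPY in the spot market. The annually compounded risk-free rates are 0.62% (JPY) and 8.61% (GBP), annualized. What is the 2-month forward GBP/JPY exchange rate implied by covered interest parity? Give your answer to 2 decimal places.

By covered interest parity, F = S · (1+r_JPY)^T / (1+r_GBP)^T
= 158.73 × 1.001031 / 1.013861 = 158.73 × 0.987345
F = 156.72 JPY per GBP

156.72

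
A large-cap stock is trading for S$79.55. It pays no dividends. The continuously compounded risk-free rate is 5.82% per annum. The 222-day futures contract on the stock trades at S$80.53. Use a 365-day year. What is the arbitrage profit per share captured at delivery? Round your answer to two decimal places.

S$1.89 per share

Fair futures: F* = S·e^(carry·T), with carry = r = 0.0582
F* = 79.55 · e^(0.0582 × 222/365) = 79.55 · e^0.035398 = 79.55 × 1.036032 = S$82.4163
Market S$80.53 < fair S$82.4163: forward underpriced → reverse cash-and-carry (short spot, go long the forward).
At maturity, profit = |F_mkt − F*| = |80.53 − 82.4163| = S$1.89 per share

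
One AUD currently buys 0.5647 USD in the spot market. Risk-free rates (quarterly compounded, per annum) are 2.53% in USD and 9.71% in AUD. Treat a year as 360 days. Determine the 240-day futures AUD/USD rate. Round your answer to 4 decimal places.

By covered interest parity, F = S · (1+r_USD/4)^(4T) / (1+r_AUD/4)^(4T)
= 0.5647 × 1.016956 / 1.066050 = 0.5647 × 0.953948
F = 0.5387 USD per AUD

0.5387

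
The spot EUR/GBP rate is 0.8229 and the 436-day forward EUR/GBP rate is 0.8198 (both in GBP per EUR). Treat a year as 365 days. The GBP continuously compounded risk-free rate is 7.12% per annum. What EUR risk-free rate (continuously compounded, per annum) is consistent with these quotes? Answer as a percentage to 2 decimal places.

F = S·e^((r_GBP − r_EUR)T) ⇒ r_EUR = r_GBP − ln(F/S)/T
ln(0.8198/0.8229) = -0.003774; /(436/365) = -0.003159
r_EUR = 0.0712 + 0.003159 = 0.074359
r_EUR = 7.44%

7.44%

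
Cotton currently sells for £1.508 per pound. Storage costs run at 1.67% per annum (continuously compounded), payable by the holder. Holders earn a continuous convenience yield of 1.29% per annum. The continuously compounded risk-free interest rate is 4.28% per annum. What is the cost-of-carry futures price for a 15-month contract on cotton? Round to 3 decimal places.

£1.598 per pound

Net carry = r + u − y = 0.0428 + 0.0167 − 0.0129 = 0.0466
F = S·e^((r+u−y)T) = 1.508 · e^(0.0466 × 15/12) = 1.508 · e^0.058250
= 1.508 × 1.059980 = £1.598 per pound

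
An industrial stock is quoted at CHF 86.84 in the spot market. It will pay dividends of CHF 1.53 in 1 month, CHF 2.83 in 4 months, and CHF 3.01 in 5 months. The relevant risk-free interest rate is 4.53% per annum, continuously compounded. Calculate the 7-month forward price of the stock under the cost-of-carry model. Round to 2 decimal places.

CHF 81.71

PV(dividends) I = 1.53·e^(−0.0453·1/12) + 2.83·e^(−0.0453·4/12) + 3.01·e^(−0.0453·5/12)
I = 1.5242 + 2.7876 + 2.9537 = 7.2655
F = (S − I)·e^(rT) = (86.84 − 7.2655) · e^(0.0453·7/12)
= 79.5745 · e^0.026425 = 79.5745 × 1.026777 = CHF 81.71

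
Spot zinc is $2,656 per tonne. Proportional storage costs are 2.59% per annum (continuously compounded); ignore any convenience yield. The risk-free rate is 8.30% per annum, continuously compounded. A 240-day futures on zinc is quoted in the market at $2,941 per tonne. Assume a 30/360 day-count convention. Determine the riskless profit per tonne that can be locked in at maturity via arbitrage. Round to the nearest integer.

$85 per tonne

Fair futures: F* = S·e^(carry·T), with carry = (r + u) = 0.0830 + 0.0259 = 0.1089
F* = 2656 · e^(0.1089 × 240/360) = 2656 · e^0.072600 = 2656 × 1.075300 = $2855.9968
Market $2941 > fair $2855.9968: forward overpriced → cash-and-carry (buy spot, short the forward).
At maturity, profit = |F_mkt − F*| = |2941 − 2855.9968| = $85 per tonne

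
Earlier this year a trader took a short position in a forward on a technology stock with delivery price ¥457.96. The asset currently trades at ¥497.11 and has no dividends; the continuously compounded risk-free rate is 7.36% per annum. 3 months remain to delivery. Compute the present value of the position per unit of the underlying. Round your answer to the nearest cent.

-¥47.50

Current fair forward for the remaining 3 months: F = S·e^(r·T), r = 0.0736
F = 497.11 · e^(0.0736 × 3/12) = 497.11 × 1.018570 = 506.3413
Value of long forward = (F − K)·e^(−rT) = (506.3413 − 457.96) · e^(−0.0736·3/12)
= 48.3813 × 0.981768 = 47.50
Short position value = −(long value) = -¥47.50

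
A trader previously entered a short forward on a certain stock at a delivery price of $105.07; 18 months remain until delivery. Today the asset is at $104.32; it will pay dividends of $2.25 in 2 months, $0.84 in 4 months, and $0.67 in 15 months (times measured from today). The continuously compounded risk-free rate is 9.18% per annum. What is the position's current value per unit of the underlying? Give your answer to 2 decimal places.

-$9.14

PV(remaining dividends) I = 2.25·e^(−0.0918·2/12) + 0.84·e^(−0.0918·4/12) + 0.67·e^(−0.0918·15/12) = 3.6279
Current forward F = (S − I)·e^(rT) = (104.32 − 3.6279)·e^(0.0918·18/12) = 100.6921 × 1.147631 = 115.5574
Value (long) = (F − K)·e^(−rT) = (115.5574 − 105.07) × 0.871360 = 9.1383
Short position value = −(long value) = -$9.14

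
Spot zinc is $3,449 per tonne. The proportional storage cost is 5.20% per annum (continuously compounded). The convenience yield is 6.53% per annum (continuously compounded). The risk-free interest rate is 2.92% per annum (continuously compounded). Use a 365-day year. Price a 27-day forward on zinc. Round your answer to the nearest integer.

Net carry = r + u − y = 0.0292 + 0.0520 − 0.0653 = 0.0159
F = S·e^((r+u−y)T) = 3449 · e^(0.0159 × 27/365) = 3449 · e^0.001176
= 3449 × 1.001177 = $3,453 per tonne

$3,453 per tonne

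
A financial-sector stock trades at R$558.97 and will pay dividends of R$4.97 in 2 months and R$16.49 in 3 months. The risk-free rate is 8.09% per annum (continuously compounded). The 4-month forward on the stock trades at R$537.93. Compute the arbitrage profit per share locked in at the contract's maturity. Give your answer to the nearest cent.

PV(dividends) I = 4.97·e^(−0.0809·2/12) + 16.49·e^(−0.0809·3/12) = 21.0633
Fair forward F* = (S − I)·e^(rT) = (558.97 − 21.0633)·e^0.026967 = 537.9067 × 1.027334 = 552.6098
Market R$537.93 < fair 552.6098: forward underpriced → reverse cash-and-carry (short the stock, invest proceeds at r, pay the dividends, go long the forward).
Profit at T = |F_mkt − F*| = |537.93 − 552.6098| = R$14.68 per share

R$14.68 per share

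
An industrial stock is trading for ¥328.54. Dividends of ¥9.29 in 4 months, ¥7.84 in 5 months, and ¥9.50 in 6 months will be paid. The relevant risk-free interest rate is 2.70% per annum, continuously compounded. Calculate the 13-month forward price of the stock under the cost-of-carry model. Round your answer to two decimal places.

PV(dividends) I = 9.29·e^(−0.0270·4/12) + 7.84·e^(−0.0270·5/12) + 9.50·e^(−0.0270·6/12)
I = 9.2068 + 7.7523 + 9.3726 = 26.3317
F = (S − I)·e^(rT) = (328.54 − 26.3317) · e^(0.0270·13/12)
= 302.2083 · e^0.029250 = 302.2083 × 1.029682 = ¥311.18

¥311.18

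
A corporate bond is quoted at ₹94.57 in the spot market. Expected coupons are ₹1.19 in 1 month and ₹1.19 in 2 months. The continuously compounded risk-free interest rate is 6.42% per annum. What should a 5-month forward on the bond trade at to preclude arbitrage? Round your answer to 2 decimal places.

₹94.71

PV(coupons) I = 1.19·e^(−0.0642·1/12) + 1.19·e^(−0.0642·2/12)
I = 1.1837 + 1.1773 = 2.3610
F = (S − I)·e^(rT) = (94.57 − 2.3610) · e^(0.0642·5/12)
= 92.2090 · e^0.026750 = 92.2090 × 1.027111 = ₹94.71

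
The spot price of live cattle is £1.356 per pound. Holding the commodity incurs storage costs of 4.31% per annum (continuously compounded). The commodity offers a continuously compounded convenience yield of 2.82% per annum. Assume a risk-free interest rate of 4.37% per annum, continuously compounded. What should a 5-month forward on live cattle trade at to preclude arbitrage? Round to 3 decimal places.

£1.390 per pound

Net carry = r + u − y = 0.0437 + 0.0431 − 0.0282 = 0.0586
F = S·e^((r+u−y)T) = 1.356 · e^(0.0586 × 5/12) = 1.356 · e^0.024417
= 1.356 × 1.024718 = £1.390 per pound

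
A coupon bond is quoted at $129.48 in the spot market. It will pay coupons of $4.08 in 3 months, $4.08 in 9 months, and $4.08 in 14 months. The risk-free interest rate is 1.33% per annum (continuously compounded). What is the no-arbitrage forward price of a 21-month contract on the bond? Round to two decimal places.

$120.12

PV(coupons) I = 4.08·e^(−0.0133·3/12) + 4.08·e^(−0.0133·9/12) + 4.08·e^(−0.0133·14/12)
I = 4.0665 + 4.0395 + 4.0172 = 12.1232
F = (S − I)·e^(rT) = (129.48 − 12.1232) · e^(0.0133·21/12)
= 117.3568 · e^0.023275 = 117.3568 × 1.023548 = $120.12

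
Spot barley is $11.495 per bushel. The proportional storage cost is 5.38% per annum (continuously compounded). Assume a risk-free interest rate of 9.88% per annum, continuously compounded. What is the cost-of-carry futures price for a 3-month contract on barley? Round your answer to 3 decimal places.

$11.942 per bushel

Net carry = r + u − y = 0.0988 + 0.0538 − 0.0000 = 0.1526
F = S·e^((r+u−y)T) = 11.495 · e^(0.1526 × 3/12) = 11.495 · e^0.038150
= 11.495 × 1.038887 = $11.942 per bushel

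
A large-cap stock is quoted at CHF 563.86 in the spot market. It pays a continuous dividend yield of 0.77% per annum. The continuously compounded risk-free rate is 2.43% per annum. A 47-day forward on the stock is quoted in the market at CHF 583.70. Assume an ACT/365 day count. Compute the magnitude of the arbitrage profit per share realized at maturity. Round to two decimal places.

CHF 18.63 per share

Fair forward: F* = S·e^(carry·T), with carry = (r − q) = 0.0243 − 0.0077 = 0.0166
F* = 563.86 · e^(0.0166 × 47/365) = 563.86 · e^0.002138 = 563.86 × 1.002140 = CHF 565.0667
Market CHF 583.70 > fair CHF 565.0667: forward overpriced → cash-and-carry (buy spot, short the forward).
At maturity, profit = |F_mkt − F*| = |583.70 − 565.0667| = CHF 18.63 per share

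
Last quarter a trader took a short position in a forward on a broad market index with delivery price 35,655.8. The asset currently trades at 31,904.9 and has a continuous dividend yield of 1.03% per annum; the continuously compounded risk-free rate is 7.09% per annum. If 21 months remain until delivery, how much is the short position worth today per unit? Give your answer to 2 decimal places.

Current fair forward for the remaining 21 months: F = S·e^((r − q)·T), (r − q) = 0.0709 − 0.0103 = 0.0606
F = 31904.9 · e^(0.0606 × 21/12) = 31904.9 × 1.11187747 = 35474.3395
Value of long forward = (F − K)·e^(−rT) = (35474.3395 − 35655.8) · e^(−0.0709·21/12)
= -181.4605 × 0.88331359 = -160.29
Short position value = −(long value) = 160.29

160.29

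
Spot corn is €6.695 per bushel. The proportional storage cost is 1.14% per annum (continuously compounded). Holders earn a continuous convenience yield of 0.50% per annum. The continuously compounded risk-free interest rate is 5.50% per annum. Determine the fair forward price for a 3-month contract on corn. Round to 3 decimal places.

Net carry = r + u − y = 0.0550 + 0.0114 − 0.0050 = 0.0614
F = S·e^((r+u−y)T) = 6.695 · e^(0.0614 × 3/12) = 6.695 · e^0.015350
= 6.695 × 1.015468 = €6.799 per bushel

€6.799 per bushel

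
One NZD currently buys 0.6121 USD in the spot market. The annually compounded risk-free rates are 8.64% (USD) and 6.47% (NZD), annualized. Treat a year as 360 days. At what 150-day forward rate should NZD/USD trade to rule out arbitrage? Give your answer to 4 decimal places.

0.6173

By covered interest parity, F = S · (1+r_USD)^T / (1+r_NZD)^T
= 0.6121 × 1.035132 / 1.026466 = 0.6121 × 1.008443
F = 0.6173 USD per NZD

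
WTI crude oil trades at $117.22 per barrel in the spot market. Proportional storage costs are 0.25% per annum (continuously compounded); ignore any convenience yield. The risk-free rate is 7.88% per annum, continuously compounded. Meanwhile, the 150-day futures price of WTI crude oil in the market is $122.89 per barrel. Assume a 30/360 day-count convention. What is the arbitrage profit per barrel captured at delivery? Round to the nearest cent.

Fair futures: F* = S·e^(carry·T), with carry = (r + u) = 0.0788 + 0.0025 = 0.0813
F* = 117.22 · e^(0.0813 × 150/360) = 117.22 · e^0.033875 = 117.22 × 1.034455 = $121.2588
Market $122.89 > fair $121.2588: forward overpriced → cash-and-carry (buy spot, short the forward).
At maturity, profit = |F_mkt − F*| = |122.89 − 121.2588| = $1.63 per barrel

$1.63 per barrel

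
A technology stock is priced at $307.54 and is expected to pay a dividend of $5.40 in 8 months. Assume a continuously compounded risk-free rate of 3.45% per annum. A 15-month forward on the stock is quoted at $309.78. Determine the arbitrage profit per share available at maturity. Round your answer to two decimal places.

$5.80 per share

PV(dividends) I = 5.40·e^(−0.0345·8/12) = 5.2772
Fair forward F* = (S − I)·e^(rT) = (307.54 − 5.2772)·e^0.043125 = 302.2628 × 1.044068 = 315.5829
Market $309.78 < fair 315.5829: forward underpriced → reverse cash-and-carry (short the stock, invest proceeds at r, pay the dividends, go long the forward).
Profit at T = |F_mkt − F*| = |309.78 − 315.5829| = $5.80 per share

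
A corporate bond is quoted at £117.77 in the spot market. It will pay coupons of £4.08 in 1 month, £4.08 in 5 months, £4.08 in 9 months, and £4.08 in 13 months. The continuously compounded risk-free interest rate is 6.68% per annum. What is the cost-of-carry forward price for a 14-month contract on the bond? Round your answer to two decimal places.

£110.34

PV(coupons) I = 4.08·e^(−0.0668·1/12) + 4.08·e^(−0.0668·5/12) + 4.08·e^(−0.0668·9/12) + 4.08·e^(−0.0668·13/12)
I = 4.0574 + 3.9680 + 3.8806 + 3.7952 = 15.7012
F = (S − I)·e^(rT) = (117.77 − 15.7012) · e^(0.0668·14/12)
= 102.0688 · e^0.077933 = 102.0688 × 1.081050 = £110.34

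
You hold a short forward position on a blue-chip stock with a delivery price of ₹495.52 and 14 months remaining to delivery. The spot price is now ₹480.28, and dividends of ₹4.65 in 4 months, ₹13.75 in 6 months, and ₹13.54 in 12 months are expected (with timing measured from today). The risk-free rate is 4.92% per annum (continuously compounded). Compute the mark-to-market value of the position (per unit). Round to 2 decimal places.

PV(remaining dividends) I = 4.65·e^(−0.0492·4/12) + 13.75·e^(−0.0492·6/12) + 13.54·e^(−0.0492·12/12) = 30.8802
Current forward F = (S − I)·e^(rT) = (480.28 − 30.8802)·e^(0.0492·14/12) = 449.3998 × 1.059079 = 475.9499
Value (long) = (F − K)·e^(−rT) = (475.9499 − 495.52) × 0.944216 = -18.4784
Short position value = −(long value) = ₹18.48

₹18.48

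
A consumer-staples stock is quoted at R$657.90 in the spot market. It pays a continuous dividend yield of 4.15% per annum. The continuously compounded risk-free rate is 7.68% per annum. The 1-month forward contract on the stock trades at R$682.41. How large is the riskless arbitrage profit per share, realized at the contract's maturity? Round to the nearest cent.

R$22.57 per share

Fair forward: F* = S·e^(carry·T), with carry = (r − q) = 0.0768 − 0.0415 = 0.0353
F* = 657.90 · e^(0.0353 × 1/12) = 657.90 · e^0.002942 = 657.90 × 1.002946 = R$659.8382
Market R$682.41 > fair R$659.8382: forward overpriced → cash-and-carry (buy spot, short the forward).
At maturity, profit = |F_mkt − F*| = |682.41 − 659.8382| = R$22.57 per share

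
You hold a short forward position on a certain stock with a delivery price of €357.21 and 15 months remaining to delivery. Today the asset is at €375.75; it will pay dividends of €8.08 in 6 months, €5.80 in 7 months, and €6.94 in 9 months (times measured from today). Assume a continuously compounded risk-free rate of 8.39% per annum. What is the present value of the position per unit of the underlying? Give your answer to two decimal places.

-€34.32

PV(remaining dividends) I = 8.08·e^(−0.0839·6/12) + 5.80·e^(−0.0839·7/12) + 6.94·e^(−0.0839·9/12) = 19.7878
Current forward F = (S − I)·e^(rT) = (375.75 − 19.7878)·e^(0.0839·15/12) = 355.9622 × 1.110572 = 395.3217
Value (long) = (F − K)·e^(−rT) = (395.3217 − 357.21) × 0.900437 = 34.3172
Short position value = −(long value) = -€34.32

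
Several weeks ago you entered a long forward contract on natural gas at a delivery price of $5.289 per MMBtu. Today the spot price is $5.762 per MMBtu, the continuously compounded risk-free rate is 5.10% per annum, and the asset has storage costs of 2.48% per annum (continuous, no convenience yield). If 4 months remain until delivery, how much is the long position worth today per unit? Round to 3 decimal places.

Current fair forward for the remaining 4 months: F = S·e^((r + u)·T), (r + u) = 0.0510 + 0.0248 = 0.0758
F = 5.762 · e^(0.0758 × 4/12) = 5.762 × 1.025589 = 5.9094
Value of long forward = (F − K)·e^(−rT) = (5.9094 − 5.289) · e^(−0.0510·4/12)
= 0.6204 × 0.983144 = 0.610

$0.610 per MMBtu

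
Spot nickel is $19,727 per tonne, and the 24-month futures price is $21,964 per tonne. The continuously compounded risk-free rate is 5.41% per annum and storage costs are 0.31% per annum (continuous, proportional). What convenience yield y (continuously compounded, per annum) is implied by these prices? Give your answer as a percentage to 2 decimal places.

F = S·e^((r+u−y)T) ⇒ (r+u−y) = ln(F/S)/T
ln(21964/19727) = 0.107416; /T ⇒ 0.053708
y = r + u − ln(F/S)/T = 0.0541 + 0.0031 − 0.053708 = 0.003492
y = 0.35%

0.35%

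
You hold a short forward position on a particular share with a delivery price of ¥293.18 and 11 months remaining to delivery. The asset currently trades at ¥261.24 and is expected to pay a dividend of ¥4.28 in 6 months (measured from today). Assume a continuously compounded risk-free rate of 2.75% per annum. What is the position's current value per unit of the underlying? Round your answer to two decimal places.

¥28.86

PV(remaining dividends) I = 4.28·e^(−0.0275·6/12) = 4.2216
Current forward F = (S − I)·e^(rT) = (261.24 − 4.2216)·e^(0.0275·11/12) = 257.0184 × 1.025529 = 263.5798
Value (long) = (F − K)·e^(−rT) = (263.5798 − 293.18) × 0.975107 = -28.8634
Short position value = −(long value) = ¥28.86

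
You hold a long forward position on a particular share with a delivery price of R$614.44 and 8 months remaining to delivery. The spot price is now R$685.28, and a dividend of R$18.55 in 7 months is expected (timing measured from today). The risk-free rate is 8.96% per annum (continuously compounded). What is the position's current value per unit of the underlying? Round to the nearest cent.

R$88.86

PV(remaining dividends) I = 18.55·e^(−0.0896·7/12) = 17.6054
Current forward F = (S − I)·e^(rT) = (685.28 − 17.6054)·e^(0.0896·8/12) = 667.6746 × 1.061553 = 708.7720
Value (long) = (F − K)·e^(−rT) = (708.7720 − 614.44) × 0.942016 = 88.8623
Value = R$88.86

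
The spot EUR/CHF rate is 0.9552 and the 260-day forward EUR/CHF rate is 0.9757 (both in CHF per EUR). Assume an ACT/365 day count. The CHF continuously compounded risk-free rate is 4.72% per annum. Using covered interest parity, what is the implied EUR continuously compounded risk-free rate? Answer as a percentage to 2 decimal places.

1.74%

F = S·e^((r_CHF − r_EUR)T) ⇒ r_EUR = r_CHF − ln(F/S)/T
ln(0.9757/0.9552) = 0.021234; /(260/365) = 0.029809
r_EUR = 0.0472 − 0.029809 = 0.017391
r_EUR = 1.74%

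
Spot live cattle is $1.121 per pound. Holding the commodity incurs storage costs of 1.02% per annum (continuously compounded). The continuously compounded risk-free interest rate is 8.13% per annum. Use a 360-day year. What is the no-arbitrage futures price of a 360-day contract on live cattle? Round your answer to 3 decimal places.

$1.228 per pound

Net carry = r + u − y = 0.0813 + 0.0102 − 0.0000 = 0.0915
F = S·e^((r+u−y)T) = 1.121 · e^(0.0915 × 360/360) = 1.121 · e^0.091500
= 1.121 × 1.095817 = $1.228 per pound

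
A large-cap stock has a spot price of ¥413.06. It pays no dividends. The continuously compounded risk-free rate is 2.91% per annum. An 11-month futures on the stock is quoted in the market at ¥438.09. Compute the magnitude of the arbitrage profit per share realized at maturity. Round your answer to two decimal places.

¥13.86 per share

Fair futures: F* = S·e^(carry·T), with carry = r = 0.0291
F* = 413.06 · e^(0.0291 × 11/12) = 413.06 · e^0.026675 = 413.06 × 1.027034 = ¥424.2267
Market ¥438.09 > fair ¥424.2267: forward overpriced → cash-and-carry (buy spot, short the forward).
At maturity, profit = |F_mkt − F*| = |438.09 − 424.2267| = ¥13.86 per share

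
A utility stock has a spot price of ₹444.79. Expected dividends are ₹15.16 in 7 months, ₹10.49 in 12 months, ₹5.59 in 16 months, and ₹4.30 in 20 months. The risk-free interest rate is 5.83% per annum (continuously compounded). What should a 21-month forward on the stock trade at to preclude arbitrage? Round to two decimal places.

PV(dividends) I = 15.16·e^(−0.0583·7/12) + 10.49·e^(−0.0583·12/12) + 5.59·e^(−0.0583·16/12) + 4.30·e^(−0.0583·20/12)
I = 14.6531 + 9.8959 + 5.1719 + 3.9018 = 33.6227
F = (S − I)·e^(rT) = (444.79 − 33.6227) · e^(0.0583·21/12)
= 411.1673 · e^0.102025 = 411.1673 × 1.107411 = ₹455.33

₹455.33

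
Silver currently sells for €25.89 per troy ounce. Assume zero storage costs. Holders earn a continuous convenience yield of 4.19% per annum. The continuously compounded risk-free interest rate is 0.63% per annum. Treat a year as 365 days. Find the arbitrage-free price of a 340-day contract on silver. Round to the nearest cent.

€25.05 per troy ounce

Net carry = r + u − y = 0.0063 + 0.0000 − 0.0419 = -0.0356
F = S·e^((r+u−y)T) = 25.89 · e^(-0.0356 × 340/365) = 25.89 · e^-0.033162
= 25.89 × 0.967382 = €25.05 per troy ounce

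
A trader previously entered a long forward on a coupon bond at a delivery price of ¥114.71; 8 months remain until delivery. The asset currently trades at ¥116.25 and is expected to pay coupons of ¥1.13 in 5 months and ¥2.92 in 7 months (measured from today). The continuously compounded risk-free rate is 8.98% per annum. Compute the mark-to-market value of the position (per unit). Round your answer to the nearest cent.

PV(remaining coupons) I = 1.13·e^(−0.0898·5/12) + 2.92·e^(−0.0898·7/12) = 3.8595
Current forward F = (S − I)·e^(rT) = (116.25 − 3.8595)·e^(0.0898·8/12) = 112.3905 × 1.061695 = 119.3244
Value (long) = (F − K)·e^(−rT) = (119.3244 − 114.71) × 0.941890 = 4.3463
Value = ¥4.35

¥4.35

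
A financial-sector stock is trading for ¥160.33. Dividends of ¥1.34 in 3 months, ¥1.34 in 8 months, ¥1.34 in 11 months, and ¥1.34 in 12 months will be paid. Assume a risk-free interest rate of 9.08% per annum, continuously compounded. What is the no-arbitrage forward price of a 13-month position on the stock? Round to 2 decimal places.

¥171.36

PV(dividends) I = 1.34·e^(−0.0908·3/12) + 1.34·e^(−0.0908·8/12) + 1.34·e^(−0.0908·11/12) + 1.34·e^(−0.0908·12/12)
I = 1.3099 + 1.2613 + 1.2330 + 1.2237 = 5.0279
F = (S − I)·e^(rT) = (160.33 − 5.0279) · e^(0.0908·13/12)
= 155.3021 · e^0.098367 = 155.3021 × 1.103368 = ¥171.36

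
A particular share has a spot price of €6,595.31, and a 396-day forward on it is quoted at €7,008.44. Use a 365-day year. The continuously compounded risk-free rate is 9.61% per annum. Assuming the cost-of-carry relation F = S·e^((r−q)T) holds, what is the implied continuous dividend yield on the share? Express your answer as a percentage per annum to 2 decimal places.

4.01%

From F = S·e^((r−q)T): (r − q) = ln(F/S)/T
ln(7008.44/6595.31) = ln(1.062640) = 0.060756
(r − q) = 0.060756 / (396/365) = 0.056000
q = r − ln(F/S)/T = 0.0961 − 0.056000 = 0.040100
q = 4.01%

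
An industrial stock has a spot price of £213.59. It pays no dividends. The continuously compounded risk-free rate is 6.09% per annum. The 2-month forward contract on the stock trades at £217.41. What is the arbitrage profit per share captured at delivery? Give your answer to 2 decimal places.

Fair forward: F* = S·e^(carry·T), with carry = r = 0.0609
F* = 213.59 · e^(0.0609 × 2/12) = 213.59 · e^0.010150 = 213.59 × 1.010202 = £215.7690
Market £217.41 > fair £215.7690: forward overpriced → cash-and-carry (buy spot, short the forward).
At maturity, profit = |F_mkt − F*| = |217.41 − 215.7690| = £1.64 per share

£1.64 per share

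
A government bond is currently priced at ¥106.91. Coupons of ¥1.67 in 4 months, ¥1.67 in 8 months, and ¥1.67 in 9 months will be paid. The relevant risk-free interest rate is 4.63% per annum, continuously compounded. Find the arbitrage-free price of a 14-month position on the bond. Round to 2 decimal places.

¥107.70

PV(coupons) I = 1.67·e^(−0.0463·4/12) + 1.67·e^(−0.0463·8/12) + 1.67·e^(−0.0463·9/12)
I = 1.6444 + 1.6192 + 1.6130 = 4.8766
F = (S − I)·e^(rT) = (106.91 − 4.8766) · e^(0.0463·14/12)
= 102.0334 · e^0.054017 = 102.0334 × 1.055503 = ¥107.70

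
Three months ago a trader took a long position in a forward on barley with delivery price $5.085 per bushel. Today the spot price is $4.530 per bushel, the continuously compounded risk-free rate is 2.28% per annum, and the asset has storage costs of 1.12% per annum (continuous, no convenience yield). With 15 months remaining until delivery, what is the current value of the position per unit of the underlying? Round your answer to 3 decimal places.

-$0.348 per bushel

Current fair forward for the remaining 15 months: F = S·e^((r + u)·T), (r + u) = 0.0228 + 0.0112 = 0.0340
F = 4.530 · e^(0.0340 × 15/12) = 4.530 × 1.043416 = 4.7267
Value of long forward = (F − K)·e^(−rT) = (4.7267 − 5.085) · e^(−0.0228·15/12)
= -0.3583 × 0.971902 = -0.348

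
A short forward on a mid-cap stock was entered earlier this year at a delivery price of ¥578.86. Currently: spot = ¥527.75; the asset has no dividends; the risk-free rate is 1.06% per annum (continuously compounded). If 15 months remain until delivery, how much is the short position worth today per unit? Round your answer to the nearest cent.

Current fair forward for the remaining 15 months: F = S·e^(r·T), r = 0.0106
F = 527.75 · e^(0.0106 × 15/12) = 527.75 × 1.013338 = 534.7891
Value of long forward = (F − K)·e^(−rT) = (534.7891 − 578.86) · e^(−0.0106·15/12)
= -44.0709 × 0.986837 = -43.49
Short position value = −(long value) = ¥43.49

¥43.49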